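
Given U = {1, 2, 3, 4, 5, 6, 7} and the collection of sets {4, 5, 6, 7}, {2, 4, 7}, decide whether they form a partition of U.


A partition requires: (1) non-empty parts, (2) pairwise disjoint, (3) union = U
Parts: {4, 5, 6, 7}, {2, 4, 7}
Union of parts: {2, 4, 5, 6, 7}
U = {1, 2, 3, 4, 5, 6, 7}
All non-empty? True
Pairwise disjoint? False
Covers U? False

No, not a valid partition


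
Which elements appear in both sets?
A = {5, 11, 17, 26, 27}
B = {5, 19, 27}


A ∩ B = elements in both A and B
A = {5, 11, 17, 26, 27}
B = {5, 19, 27}
A ∩ B = {5, 27}

A ∩ B = {5, 27}


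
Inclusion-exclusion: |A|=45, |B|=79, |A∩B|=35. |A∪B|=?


|A ∪ B| = |A| + |B| - |A ∩ B|
= 45 + 79 - 35
= 89

|A ∪ B| = 89


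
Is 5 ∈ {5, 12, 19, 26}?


A = {5, 12, 19, 26}
Checking if 5 is in A
5 is in A → True

5 ∈ A


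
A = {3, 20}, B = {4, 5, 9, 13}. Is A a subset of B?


A ⊆ B means every element of A is in B.
Elements in A not in B: {3, 20}
So A ⊄ B.

No, A ⊄ B


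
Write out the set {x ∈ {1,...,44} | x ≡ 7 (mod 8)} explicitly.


Checking each candidate:
Condition: x in {1,...,44} with x ≡ 7 (mod 8)
Result = {7, 15, 23, 31, 39}

{7, 15, 23, 31, 39}


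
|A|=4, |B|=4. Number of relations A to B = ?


A relation from A to B is any subset of A × B.
|A × B| = 4 × 4 = 16
# relations = 2^|A × B| = 2^16 = 65536

Number of relations = 65536


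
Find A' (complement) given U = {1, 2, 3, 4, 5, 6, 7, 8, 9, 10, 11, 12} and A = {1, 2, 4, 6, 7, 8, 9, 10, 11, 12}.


Aᶜ = U \ A = elements in U but not in A
U = {1, 2, 3, 4, 5, 6, 7, 8, 9, 10, 11, 12}
A = {1, 2, 4, 6, 7, 8, 9, 10, 11, 12}
Aᶜ = {3, 5}

Aᶜ = {3, 5}


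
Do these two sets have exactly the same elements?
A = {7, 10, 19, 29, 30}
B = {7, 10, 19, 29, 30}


Two sets are equal iff they have exactly the same elements.
A = {7, 10, 19, 29, 30}
B = {7, 10, 19, 29, 30}
Same elements → A = B

Yes, A = B


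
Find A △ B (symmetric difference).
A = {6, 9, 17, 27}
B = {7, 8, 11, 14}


A △ B = (A \ B) ∪ (B \ A) = elements in exactly one of A or B
A \ B = {6, 9, 17, 27}
B \ A = {7, 8, 11, 14}
A △ B = {6, 7, 8, 9, 11, 14, 17, 27}

A △ B = {6, 7, 8, 9, 11, 14, 17, 27}


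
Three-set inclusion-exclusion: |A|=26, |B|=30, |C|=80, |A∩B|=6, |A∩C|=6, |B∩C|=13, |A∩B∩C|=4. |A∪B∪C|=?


|A∪B∪C| = |A|+|B|+|C| - |A∩B|-|A∩C|-|B∩C| + |A∩B∩C|
= 26+30+80 - 6-6-13 + 4
= 136 - 25 + 4
= 115

|A ∪ B ∪ C| = 115


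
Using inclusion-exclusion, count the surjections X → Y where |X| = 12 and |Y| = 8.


n = |X| = 12, k = |Y| = 8. Surjections via inclusion-exclusion:
S(n,k) = Σ(-1)^i × C(k,i) × (k-i)^n, i=0 to k
i=0: (-1)^0×C(8,0)×8^12 = 68719476736
i=1: (-1)^1×C(8,1)×7^12 = -110730297608
i=2: (-1)^2×C(8,2)×6^12 = 60949905408
i=3: (-1)^3×C(8,3)×5^12 = -13671875000
i=4: (-1)^4×C(8,4)×4^12 = 1174405120
i=5: (-1)^5×C(8,5)×3^12 = -29760696
i=6: (-1)^6×C(8,6)×2^12 = 114688
i=7: (-1)^7×C(8,7)×1^12 = -8
i=8: (-1)^8×C(8,8)×0^12 = 0
Total = 6411968640

Number of surjections = 6411968640


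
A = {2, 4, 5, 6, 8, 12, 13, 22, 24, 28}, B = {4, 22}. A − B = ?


A \ B = elements in A but not in B
A = {2, 4, 5, 6, 8, 12, 13, 22, 24, 28}
B = {4, 22}
Remove from A any elements in B
A \ B = {2, 5, 6, 8, 12, 13, 24, 28}

A \ B = {2, 5, 6, 8, 12, 13, 24, 28}


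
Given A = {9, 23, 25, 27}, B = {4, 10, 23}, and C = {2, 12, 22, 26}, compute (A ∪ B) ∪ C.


A ∪ B = {4, 9, 10, 23, 25, 27}
(A ∪ B) ∪ C = {2, 4, 9, 10, 12, 22, 23, 25, 26, 27}

A ∪ B ∪ C = {2, 4, 9, 10, 12, 22, 23, 25, 26, 27}


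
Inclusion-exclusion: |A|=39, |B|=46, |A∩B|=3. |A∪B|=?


|A ∪ B| = |A| + |B| - |A ∩ B|
= 39 + 46 - 3
= 82

|A ∪ B| = 82


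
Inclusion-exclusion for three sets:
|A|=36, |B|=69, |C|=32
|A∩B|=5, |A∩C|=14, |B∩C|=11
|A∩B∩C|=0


|A∪B∪C| = |A|+|B|+|C| - |A∩B|-|A∩C|-|B∩C| + |A∩B∩C|
= 36+69+32 - 5-14-11 + 0
= 137 - 30 + 0
= 107

|A ∪ B ∪ C| = 107


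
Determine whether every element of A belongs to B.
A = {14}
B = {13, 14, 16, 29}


A ⊆ B means every element of A is in B.
All elements of A are in B.
So A ⊆ B.

Yes, A ⊆ B


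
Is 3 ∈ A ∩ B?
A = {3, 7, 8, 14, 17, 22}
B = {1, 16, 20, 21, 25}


A = {3, 7, 8, 14, 17, 22}, B = {1, 16, 20, 21, 25}
A ∩ B = elements in both A and B
A ∩ B = ∅
Checking if 3 ∈ A ∩ B
3 is not in A ∩ B → False

3 ∉ A ∩ B


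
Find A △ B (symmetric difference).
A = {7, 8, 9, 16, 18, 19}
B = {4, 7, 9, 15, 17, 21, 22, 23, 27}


A △ B = (A \ B) ∪ (B \ A) = elements in exactly one of A or B
A \ B = {8, 16, 18, 19}
B \ A = {4, 15, 17, 21, 22, 23, 27}
A △ B = {4, 8, 15, 16, 17, 18, 19, 21, 22, 23, 27}

A △ B = {4, 8, 15, 16, 17, 18, 19, 21, 22, 23, 27}


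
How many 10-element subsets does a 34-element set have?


C(n,k) = n! / (k!(n-k)!)
C(34,10) = 34! / (10!24!)
= 131128140

C(34,10) = 131128140


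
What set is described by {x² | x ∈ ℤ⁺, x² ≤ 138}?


Checking each candidate:
Condition: positive perfect squares ≤ 138
Result = {1, 4, 9, 16, 25, 36, 49, 64, 81, 100, 121}

{1, 4, 9, 16, 25, 36, 49, 64, 81, 100, 121}


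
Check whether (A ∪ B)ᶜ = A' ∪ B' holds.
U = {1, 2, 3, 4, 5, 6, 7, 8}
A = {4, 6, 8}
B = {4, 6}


LHS: A ∪ B = {4, 6, 8}
(A ∪ B)' = U \ (A ∪ B) = {1, 2, 3, 5, 7}
A' = {1, 2, 3, 5, 7}, B' = {1, 2, 3, 5, 7, 8}
Claimed RHS: A' ∪ B' = {1, 2, 3, 5, 7, 8}
Identity is INVALID: LHS = {1, 2, 3, 5, 7} but the RHS claimed here equals {1, 2, 3, 5, 7, 8}. The correct form is (A ∪ B)' = A' ∩ B'.

Identity is invalid: (A ∪ B)' = {1, 2, 3, 5, 7} but A' ∪ B' = {1, 2, 3, 5, 7, 8}. The correct De Morgan law is (A ∪ B)' = A' ∩ B'.


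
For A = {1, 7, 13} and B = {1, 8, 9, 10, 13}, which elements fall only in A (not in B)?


A = {1, 7, 13}
B = {1, 8, 9, 10, 13}
Region: only in A (not in B)
Elements: {7}

Elements only in A (not in B): {7}


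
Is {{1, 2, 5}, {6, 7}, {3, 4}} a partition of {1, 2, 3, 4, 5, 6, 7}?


A partition requires: (1) non-empty parts, (2) pairwise disjoint, (3) union = U
Parts: {1, 2, 5}, {6, 7}, {3, 4}
Union of parts: {1, 2, 3, 4, 5, 6, 7}
U = {1, 2, 3, 4, 5, 6, 7}
All non-empty? True
Pairwise disjoint? True
Covers U? True

Yes, valid partition


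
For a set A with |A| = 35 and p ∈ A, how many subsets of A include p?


Subsets of A containing p correspond to subsets of A \ {p}, which has 34 elements.
Count = 2^(n-1) = 2^34
= 17179869184

Number of subsets containing p = 17179869184


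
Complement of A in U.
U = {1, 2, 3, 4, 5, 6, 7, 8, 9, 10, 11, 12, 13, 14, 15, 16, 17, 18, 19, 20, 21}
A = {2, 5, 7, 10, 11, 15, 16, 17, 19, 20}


Aᶜ = U \ A = elements in U but not in A
U = {1, 2, 3, 4, 5, 6, 7, 8, 9, 10, 11, 12, 13, 14, 15, 16, 17, 18, 19, 20, 21}
A = {2, 5, 7, 10, 11, 15, 16, 17, 19, 20}
Aᶜ = {1, 3, 4, 6, 8, 9, 12, 13, 14, 18, 21}

Aᶜ = {1, 3, 4, 6, 8, 9, 12, 13, 14, 18, 21}


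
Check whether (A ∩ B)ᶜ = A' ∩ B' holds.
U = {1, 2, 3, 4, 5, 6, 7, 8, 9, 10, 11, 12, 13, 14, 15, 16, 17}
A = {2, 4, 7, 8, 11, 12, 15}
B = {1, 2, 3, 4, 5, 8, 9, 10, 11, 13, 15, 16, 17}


LHS: A ∩ B = {2, 4, 8, 11, 15}
(A ∩ B)' = U \ (A ∩ B) = {1, 3, 5, 6, 7, 9, 10, 12, 13, 14, 16, 17}
A' = {1, 3, 5, 6, 9, 10, 13, 14, 16, 17}, B' = {6, 7, 12, 14}
Claimed RHS: A' ∩ B' = {6, 14}
Identity is INVALID: LHS = {1, 3, 5, 6, 7, 9, 10, 12, 13, 14, 16, 17} but the RHS claimed here equals {6, 14}. The correct form is (A ∩ B)' = A' ∪ B'.

Identity is invalid: (A ∩ B)' = {1, 3, 5, 6, 7, 9, 10, 12, 13, 14, 16, 17} but A' ∩ B' = {6, 14}. The correct De Morgan law is (A ∩ B)' = A' ∪ B'.


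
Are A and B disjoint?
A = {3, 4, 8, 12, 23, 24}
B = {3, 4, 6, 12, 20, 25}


Disjoint means A ∩ B = ∅.
A ∩ B = {3, 4, 12}
A ∩ B ≠ ∅, so A and B are NOT disjoint.

No, A and B are not disjoint (A ∩ B = {3, 4, 12})


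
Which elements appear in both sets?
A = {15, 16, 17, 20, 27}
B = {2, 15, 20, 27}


A ∩ B = elements in both A and B
A = {15, 16, 17, 20, 27}
B = {2, 15, 20, 27}
A ∩ B = {15, 20, 27}

A ∩ B = {15, 20, 27}


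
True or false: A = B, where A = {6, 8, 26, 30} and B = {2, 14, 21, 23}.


Two sets are equal iff they have exactly the same elements.
A = {6, 8, 26, 30}
B = {2, 14, 21, 23}
Differences: {2, 6, 8, 14, 21, 23, 26, 30}
A ≠ B

No, A ≠ B


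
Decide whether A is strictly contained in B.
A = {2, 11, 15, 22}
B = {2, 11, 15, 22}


A ⊂ B requires: A ⊆ B AND A ≠ B.
A ⊆ B? Yes
A = B? Yes
A = B, so A is not a PROPER subset.

No, A is not a proper subset of B


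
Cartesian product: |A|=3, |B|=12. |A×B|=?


|A × B| = |A| × |B|
= 3 × 12
= 36

|A × B| = 36


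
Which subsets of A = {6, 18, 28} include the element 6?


A subset of A contains 6 iff the remaining 2 elements form any subset of A \ {6}.
Count: 2^(n-1) = 2^2 = 4
Subsets containing 6: {6}, {6, 18}, {6, 28}, {6, 18, 28}

Subsets containing 6 (4 total): {6}, {6, 18}, {6, 28}, {6, 18, 28}


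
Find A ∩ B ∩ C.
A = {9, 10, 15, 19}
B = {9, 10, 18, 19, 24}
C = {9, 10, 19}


A ∩ B = {9, 10, 19}
(A ∩ B) ∩ C = {9, 10, 19}

A ∩ B ∩ C = {9, 10, 19}


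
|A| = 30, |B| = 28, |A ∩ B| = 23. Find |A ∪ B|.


|A ∪ B| = |A| + |B| - |A ∩ B|
= 30 + 28 - 23
= 35

|A ∪ B| = 35


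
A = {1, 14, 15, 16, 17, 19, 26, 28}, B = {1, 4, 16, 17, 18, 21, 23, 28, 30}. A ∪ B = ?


A ∪ B = all elements in A or B (or both)
A = {1, 14, 15, 16, 17, 19, 26, 28}
B = {1, 4, 16, 17, 18, 21, 23, 28, 30}
A ∪ B = {1, 4, 14, 15, 16, 17, 18, 19, 21, 23, 26, 28, 30}

A ∪ B = {1, 4, 14, 15, 16, 17, 18, 19, 21, 23, 26, 28, 30}


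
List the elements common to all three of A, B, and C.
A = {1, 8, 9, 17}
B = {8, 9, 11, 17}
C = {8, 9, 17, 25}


A ∩ B = {8, 9, 17}
(A ∩ B) ∩ C = {8, 9, 17}

A ∩ B ∩ C = {8, 9, 17}


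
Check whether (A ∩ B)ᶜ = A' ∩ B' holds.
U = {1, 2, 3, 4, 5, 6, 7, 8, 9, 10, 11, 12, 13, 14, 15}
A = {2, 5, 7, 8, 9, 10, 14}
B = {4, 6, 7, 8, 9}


LHS: A ∩ B = {7, 8, 9}
(A ∩ B)' = U \ (A ∩ B) = {1, 2, 3, 4, 5, 6, 10, 11, 12, 13, 14, 15}
A' = {1, 3, 4, 6, 11, 12, 13, 15}, B' = {1, 2, 3, 5, 10, 11, 12, 13, 14, 15}
Claimed RHS: A' ∩ B' = {1, 3, 11, 12, 13, 15}
Identity is INVALID: LHS = {1, 2, 3, 4, 5, 6, 10, 11, 12, 13, 14, 15} but the RHS claimed here equals {1, 3, 11, 12, 13, 15}. The correct form is (A ∩ B)' = A' ∪ B'.

Identity is invalid: (A ∩ B)' = {1, 2, 3, 4, 5, 6, 10, 11, 12, 13, 14, 15} but A' ∩ B' = {1, 3, 11, 12, 13, 15}. The correct De Morgan law is (A ∩ B)' = A' ∪ B'.


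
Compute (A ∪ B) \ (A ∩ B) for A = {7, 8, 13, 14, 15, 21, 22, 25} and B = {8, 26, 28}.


A △ B = (A \ B) ∪ (B \ A) = elements in exactly one of A or B
A \ B = {7, 13, 14, 15, 21, 22, 25}
B \ A = {26, 28}
A △ B = {7, 13, 14, 15, 21, 22, 25, 26, 28}

A △ B = {7, 13, 14, 15, 21, 22, 25, 26, 28}


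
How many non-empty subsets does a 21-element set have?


Total subsets = 2^n = 2^21 = 2097152
Non-empty subsets exclude the empty set: 2^n - 1
= 2097152 - 1
= 2097151

Number of non-empty subsets = 2097151


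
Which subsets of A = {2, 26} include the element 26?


A subset of A contains 26 iff the remaining 1 elements form any subset of A \ {26}.
Count: 2^(n-1) = 2^1 = 2
Subsets containing 26: {26}, {2, 26}

Subsets containing 26 (2 total): {26}, {2, 26}


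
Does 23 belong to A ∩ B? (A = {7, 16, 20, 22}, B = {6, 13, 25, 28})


A = {7, 16, 20, 22}, B = {6, 13, 25, 28}
A ∩ B = elements in both A and B
A ∩ B = ∅
Checking if 23 ∈ A ∩ B
23 is not in A ∩ B → False

23 ∉ A ∩ B


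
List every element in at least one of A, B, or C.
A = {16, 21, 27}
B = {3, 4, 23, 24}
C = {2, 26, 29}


A ∪ B = {3, 4, 16, 21, 23, 24, 27}
(A ∪ B) ∪ C = {2, 3, 4, 16, 21, 23, 24, 26, 27, 29}

A ∪ B ∪ C = {2, 3, 4, 16, 21, 23, 24, 26, 27, 29}


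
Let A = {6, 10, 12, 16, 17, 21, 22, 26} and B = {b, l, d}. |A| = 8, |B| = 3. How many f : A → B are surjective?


n = |A| = 8, k = |B| = 3. Surjections via inclusion-exclusion:
S(n,k) = Σ(-1)^i × C(k,i) × (k-i)^n, i=0 to k
i=0: (-1)^0×C(3,0)×3^8 = 6561
i=1: (-1)^1×C(3,1)×2^8 = -768
i=2: (-1)^2×C(3,2)×1^8 = 3
i=3: (-1)^3×C(3,3)×0^8 = 0
Total = 5796

Number of surjections = 5796


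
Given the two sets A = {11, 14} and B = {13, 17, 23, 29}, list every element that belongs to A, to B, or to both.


A ∪ B = all elements in A or B (or both)
A = {11, 14}
B = {13, 17, 23, 29}
A ∪ B = {11, 13, 14, 17, 23, 29}

A ∪ B = {11, 13, 14, 17, 23, 29}


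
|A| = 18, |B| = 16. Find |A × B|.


|A × B| = |A| × |B|
= 18 × 16
= 288

|A × B| = 288


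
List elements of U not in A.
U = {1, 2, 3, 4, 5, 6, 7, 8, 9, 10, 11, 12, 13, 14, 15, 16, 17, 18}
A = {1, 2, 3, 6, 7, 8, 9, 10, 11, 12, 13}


Aᶜ = U \ A = elements in U but not in A
U = {1, 2, 3, 4, 5, 6, 7, 8, 9, 10, 11, 12, 13, 14, 15, 16, 17, 18}
A = {1, 2, 3, 6, 7, 8, 9, 10, 11, 12, 13}
Aᶜ = {4, 5, 14, 15, 16, 17, 18}

Aᶜ = {4, 5, 14, 15, 16, 17, 18}


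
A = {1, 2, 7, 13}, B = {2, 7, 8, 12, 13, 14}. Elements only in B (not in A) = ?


A = {1, 2, 7, 13}
B = {2, 7, 8, 12, 13, 14}
Region: only in B (not in A)
Elements: {8, 12, 14}

Elements only in B (not in A): {8, 12, 14}


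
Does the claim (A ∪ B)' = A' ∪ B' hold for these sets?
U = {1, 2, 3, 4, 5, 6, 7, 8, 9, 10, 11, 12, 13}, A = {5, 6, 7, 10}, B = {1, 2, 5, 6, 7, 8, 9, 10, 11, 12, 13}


LHS: A ∪ B = {1, 2, 5, 6, 7, 8, 9, 10, 11, 12, 13}
(A ∪ B)' = U \ (A ∪ B) = {3, 4}
A' = {1, 2, 3, 4, 8, 9, 11, 12, 13}, B' = {3, 4}
Claimed RHS: A' ∪ B' = {1, 2, 3, 4, 8, 9, 11, 12, 13}
Identity is INVALID: LHS = {3, 4} but the RHS claimed here equals {1, 2, 3, 4, 8, 9, 11, 12, 13}. The correct form is (A ∪ B)' = A' ∩ B'.

Identity is invalid: (A ∪ B)' = {3, 4} but A' ∪ B' = {1, 2, 3, 4, 8, 9, 11, 12, 13}. The correct De Morgan law is (A ∪ B)' = A' ∩ B'.


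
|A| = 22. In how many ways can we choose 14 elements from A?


C(n,k) = n! / (k!(n-k)!)
C(22,14) = 22! / (14!8!)
= 319770

C(22,14) = 319770


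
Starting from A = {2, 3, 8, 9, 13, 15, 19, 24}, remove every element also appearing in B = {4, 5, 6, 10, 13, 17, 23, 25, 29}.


A \ B = elements in A but not in B
A = {2, 3, 8, 9, 13, 15, 19, 24}
B = {4, 5, 6, 10, 13, 17, 23, 25, 29}
Remove from A any elements in B
A \ B = {2, 3, 8, 9, 15, 19, 24}

A \ B = {2, 3, 8, 9, 15, 19, 24}


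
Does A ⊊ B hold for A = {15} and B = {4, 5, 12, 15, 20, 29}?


A ⊂ B requires: A ⊆ B AND A ≠ B.
A ⊆ B? Yes
A = B? No
A ⊂ B: Yes (A is a proper subset of B)

Yes, A ⊂ B


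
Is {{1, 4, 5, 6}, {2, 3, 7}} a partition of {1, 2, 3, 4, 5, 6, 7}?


A partition requires: (1) non-empty parts, (2) pairwise disjoint, (3) union = U
Parts: {1, 4, 5, 6}, {2, 3, 7}
Union of parts: {1, 2, 3, 4, 5, 6, 7}
U = {1, 2, 3, 4, 5, 6, 7}
All non-empty? True
Pairwise disjoint? True
Covers U? True

Yes, valid partition


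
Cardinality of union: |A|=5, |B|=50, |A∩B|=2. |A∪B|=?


|A ∪ B| = |A| + |B| - |A ∩ B|
= 5 + 50 - 2
= 53

|A ∪ B| = 53


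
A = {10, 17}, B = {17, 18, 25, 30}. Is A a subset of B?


A ⊆ B means every element of A is in B.
Elements in A not in B: {10}
So A ⊄ B.

No, A ⊄ B


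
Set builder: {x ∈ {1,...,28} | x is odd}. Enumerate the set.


Checking each candidate:
Condition: odd numbers in {1,...,28}
Result = {1, 3, 5, 7, 9, 11, 13, 15, 17, 19, 21, 23, 25, 27}

{1, 3, 5, 7, 9, 11, 13, 15, 17, 19, 21, 23, 25, 27}


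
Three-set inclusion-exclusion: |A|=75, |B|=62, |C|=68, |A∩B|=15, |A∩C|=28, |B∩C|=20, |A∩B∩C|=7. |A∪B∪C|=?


|A∪B∪C| = |A|+|B|+|C| - |A∩B|-|A∩C|-|B∩C| + |A∩B∩C|
= 75+62+68 - 15-28-20 + 7
= 205 - 63 + 7
= 149

|A ∪ B ∪ C| = 149


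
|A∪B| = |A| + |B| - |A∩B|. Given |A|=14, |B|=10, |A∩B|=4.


|A ∪ B| = |A| + |B| - |A ∩ B|
= 14 + 10 - 4
= 20

|A ∪ B| = 20


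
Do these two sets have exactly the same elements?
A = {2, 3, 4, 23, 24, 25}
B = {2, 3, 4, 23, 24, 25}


Two sets are equal iff they have exactly the same elements.
A = {2, 3, 4, 23, 24, 25}
B = {2, 3, 4, 23, 24, 25}
Same elements → A = B

Yes, A = B


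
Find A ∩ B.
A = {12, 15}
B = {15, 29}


A ∩ B = elements in both A and B
A = {12, 15}
B = {15, 29}
A ∩ B = {15}

A ∩ B = {15}


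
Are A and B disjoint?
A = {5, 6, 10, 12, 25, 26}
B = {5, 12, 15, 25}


Disjoint means A ∩ B = ∅.
A ∩ B = {5, 12, 25}
A ∩ B ≠ ∅, so A and B are NOT disjoint.

No, A and B are not disjoint (A ∩ B = {5, 12, 25})


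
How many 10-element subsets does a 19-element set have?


C(n,k) = n! / (k!(n-k)!)
C(19,10) = 19! / (10!9!)
= 92378

C(19,10) = 92378


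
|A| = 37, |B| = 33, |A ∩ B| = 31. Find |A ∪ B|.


|A ∪ B| = |A| + |B| - |A ∩ B|
= 37 + 33 - 31
= 39

|A ∪ B| = 39


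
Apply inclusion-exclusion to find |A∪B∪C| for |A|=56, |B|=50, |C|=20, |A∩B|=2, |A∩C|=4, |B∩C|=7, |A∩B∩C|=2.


|A∪B∪C| = |A|+|B|+|C| - |A∩B|-|A∩C|-|B∩C| + |A∩B∩C|
= 56+50+20 - 2-4-7 + 2
= 126 - 13 + 2
= 115

|A ∪ B ∪ C| = 115


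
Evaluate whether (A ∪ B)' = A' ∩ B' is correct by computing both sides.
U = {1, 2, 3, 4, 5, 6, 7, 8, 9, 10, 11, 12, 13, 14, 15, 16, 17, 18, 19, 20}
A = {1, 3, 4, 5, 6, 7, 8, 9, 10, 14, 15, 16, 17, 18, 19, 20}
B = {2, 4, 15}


LHS: A ∪ B = {1, 2, 3, 4, 5, 6, 7, 8, 9, 10, 14, 15, 16, 17, 18, 19, 20}
(A ∪ B)' = U \ (A ∪ B) = {11, 12, 13}
A' = {2, 11, 12, 13}, B' = {1, 3, 5, 6, 7, 8, 9, 10, 11, 12, 13, 14, 16, 17, 18, 19, 20}
Claimed RHS: A' ∩ B' = {11, 12, 13}
Identity is VALID: LHS = RHS = {11, 12, 13} ✓

Identity is valid. (A ∪ B)' = A' ∩ B' = {11, 12, 13}


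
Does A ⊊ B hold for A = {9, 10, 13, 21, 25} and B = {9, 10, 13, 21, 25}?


A ⊂ B requires: A ⊆ B AND A ≠ B.
A ⊆ B? Yes
A = B? Yes
A = B, so A is not a PROPER subset.

No, A is not a proper subset of B


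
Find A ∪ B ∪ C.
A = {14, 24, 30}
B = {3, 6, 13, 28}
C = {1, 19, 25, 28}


A ∪ B = {3, 6, 13, 14, 24, 28, 30}
(A ∪ B) ∪ C = {1, 3, 6, 13, 14, 19, 24, 25, 28, 30}

A ∪ B ∪ C = {1, 3, 6, 13, 14, 19, 24, 25, 28, 30}


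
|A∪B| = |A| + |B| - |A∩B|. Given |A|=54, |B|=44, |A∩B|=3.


|A ∪ B| = |A| + |B| - |A ∩ B|
= 54 + 44 - 3
= 95

|A ∪ B| = 95


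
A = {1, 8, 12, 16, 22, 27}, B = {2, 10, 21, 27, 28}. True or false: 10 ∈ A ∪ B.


A = {1, 8, 12, 16, 22, 27}, B = {2, 10, 21, 27, 28}
A ∪ B = all elements in A or B
A ∪ B = {1, 2, 8, 10, 12, 16, 21, 22, 27, 28}
Checking if 10 ∈ A ∪ B
10 is in A ∪ B → True

10 ∈ A ∪ B


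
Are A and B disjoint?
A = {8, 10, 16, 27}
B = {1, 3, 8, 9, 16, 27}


Disjoint means A ∩ B = ∅.
A ∩ B = {8, 16, 27}
A ∩ B ≠ ∅, so A and B are NOT disjoint.

No, A and B are not disjoint (A ∩ B = {8, 16, 27})


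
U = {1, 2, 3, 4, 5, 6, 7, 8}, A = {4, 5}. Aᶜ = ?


Aᶜ = U \ A = elements in U but not in A
U = {1, 2, 3, 4, 5, 6, 7, 8}
A = {4, 5}
Aᶜ = {1, 2, 3, 6, 7, 8}

Aᶜ = {1, 2, 3, 6, 7, 8}


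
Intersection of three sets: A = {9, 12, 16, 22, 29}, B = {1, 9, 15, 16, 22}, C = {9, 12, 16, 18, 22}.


A ∩ B = {9, 16, 22}
(A ∩ B) ∩ C = {9, 16, 22}

A ∩ B ∩ C = {9, 16, 22}


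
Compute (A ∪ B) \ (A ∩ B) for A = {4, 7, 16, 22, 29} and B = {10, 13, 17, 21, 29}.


A △ B = (A \ B) ∪ (B \ A) = elements in exactly one of A or B
A \ B = {4, 7, 16, 22}
B \ A = {10, 13, 17, 21}
A △ B = {4, 7, 10, 13, 16, 17, 21, 22}

A △ B = {4, 7, 10, 13, 16, 17, 21, 22}


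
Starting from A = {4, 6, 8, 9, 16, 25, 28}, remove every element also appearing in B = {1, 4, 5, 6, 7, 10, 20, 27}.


A \ B = elements in A but not in B
A = {4, 6, 8, 9, 16, 25, 28}
B = {1, 4, 5, 6, 7, 10, 20, 27}
Remove from A any elements in B
A \ B = {8, 9, 16, 25, 28}

A \ B = {8, 9, 16, 25, 28}


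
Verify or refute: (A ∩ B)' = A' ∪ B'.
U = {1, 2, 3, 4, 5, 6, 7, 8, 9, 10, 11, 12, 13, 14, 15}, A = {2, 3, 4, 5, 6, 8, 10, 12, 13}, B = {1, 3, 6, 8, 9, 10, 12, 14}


LHS: A ∩ B = {3, 6, 8, 10, 12}
(A ∩ B)' = U \ (A ∩ B) = {1, 2, 4, 5, 7, 9, 11, 13, 14, 15}
A' = {1, 7, 9, 11, 14, 15}, B' = {2, 4, 5, 7, 11, 13, 15}
Claimed RHS: A' ∪ B' = {1, 2, 4, 5, 7, 9, 11, 13, 14, 15}
Identity is VALID: LHS = RHS = {1, 2, 4, 5, 7, 9, 11, 13, 14, 15} ✓

Identity is valid. (A ∩ B)' = A' ∪ B' = {1, 2, 4, 5, 7, 9, 11, 13, 14, 15}


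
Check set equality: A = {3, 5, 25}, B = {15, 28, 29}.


Two sets are equal iff they have exactly the same elements.
A = {3, 5, 25}
B = {15, 28, 29}
Differences: {3, 5, 15, 25, 28, 29}
A ≠ B

No, A ≠ B


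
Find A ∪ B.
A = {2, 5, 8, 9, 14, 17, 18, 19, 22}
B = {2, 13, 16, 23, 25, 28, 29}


A ∪ B = all elements in A or B (or both)
A = {2, 5, 8, 9, 14, 17, 18, 19, 22}
B = {2, 13, 16, 23, 25, 28, 29}
A ∪ B = {2, 5, 8, 9, 13, 14, 16, 17, 18, 19, 22, 23, 25, 28, 29}

A ∪ B = {2, 5, 8, 9, 13, 14, 16, 17, 18, 19, 22, 23, 25, 28, 29}


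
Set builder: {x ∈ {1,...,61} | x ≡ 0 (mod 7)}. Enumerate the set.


Checking each candidate:
Condition: x in {1,...,61} with x ≡ 0 (mod 7)
Result = {7, 14, 21, 28, 35, 42, 49, 56}

{7, 14, 21, 28, 35, 42, 49, 56}


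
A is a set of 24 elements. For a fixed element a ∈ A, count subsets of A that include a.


Subsets of A containing a correspond to subsets of A \ {a}, which has 23 elements.
Count = 2^(n-1) = 2^23
= 8388608

Number of subsets containing a = 8388608


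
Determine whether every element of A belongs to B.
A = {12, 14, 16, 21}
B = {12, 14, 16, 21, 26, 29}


A ⊆ B means every element of A is in B.
All elements of A are in B.
So A ⊆ B.

Yes, A ⊆ B


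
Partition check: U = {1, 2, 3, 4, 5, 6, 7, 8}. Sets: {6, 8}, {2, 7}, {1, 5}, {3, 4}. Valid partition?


A partition requires: (1) non-empty parts, (2) pairwise disjoint, (3) union = U
Parts: {6, 8}, {2, 7}, {1, 5}, {3, 4}
Union of parts: {1, 2, 3, 4, 5, 6, 7, 8}
U = {1, 2, 3, 4, 5, 6, 7, 8}
All non-empty? True
Pairwise disjoint? True
Covers U? True

Yes, valid partition


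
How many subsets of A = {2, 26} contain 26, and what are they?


A subset of A contains 26 iff the remaining 1 elements form any subset of A \ {26}.
Count: 2^(n-1) = 2^1 = 2
Subsets containing 26: {26}, {2, 26}

Subsets containing 26 (2 total): {26}, {2, 26}


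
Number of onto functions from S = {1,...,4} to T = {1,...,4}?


n = |S| = 4, k = |T| = 4. Surjections via inclusion-exclusion:
S(n,k) = Σ(-1)^i × C(k,i) × (k-i)^n, i=0 to k
i=0: (-1)^0×C(4,0)×4^4 = 256
i=1: (-1)^1×C(4,1)×3^4 = -324
i=2: (-1)^2×C(4,2)×2^4 = 96
i=3: (-1)^3×C(4,3)×1^4 = -4
i=4: (-1)^4×C(4,4)×0^4 = 0
Total = 24

Number of surjections = 24


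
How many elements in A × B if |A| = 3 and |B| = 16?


|A × B| = |A| × |B|
= 3 × 16
= 48

|A × B| = 48


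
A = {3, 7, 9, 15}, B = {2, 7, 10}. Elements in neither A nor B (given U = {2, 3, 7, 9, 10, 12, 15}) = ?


A = {3, 7, 9, 15}
B = {2, 7, 10}
Region: in neither A nor B (given U = {2, 3, 7, 9, 10, 12, 15})
Elements: {12}

Elements in neither A nor B (given U = {2, 3, 7, 9, 10, 12, 15}): {12}


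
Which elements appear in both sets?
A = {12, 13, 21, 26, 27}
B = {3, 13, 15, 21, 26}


A ∩ B = elements in both A and B
A = {12, 13, 21, 26, 27}
B = {3, 13, 15, 21, 26}
A ∩ B = {13, 21, 26}

A ∩ B = {13, 21, 26}


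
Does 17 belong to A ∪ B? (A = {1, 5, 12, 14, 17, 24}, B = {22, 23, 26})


A = {1, 5, 12, 14, 17, 24}, B = {22, 23, 26}
A ∪ B = all elements in A or B
A ∪ B = {1, 5, 12, 14, 17, 22, 23, 24, 26}
Checking if 17 ∈ A ∪ B
17 is in A ∪ B → True

17 ∈ A ∪ B


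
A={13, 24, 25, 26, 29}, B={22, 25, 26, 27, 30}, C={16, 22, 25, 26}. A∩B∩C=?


A ∩ B = {25, 26}
(A ∩ B) ∩ C = {25, 26}

A ∩ B ∩ C = {25, 26}


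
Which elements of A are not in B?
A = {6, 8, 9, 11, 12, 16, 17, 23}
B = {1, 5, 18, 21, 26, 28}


A \ B = elements in A but not in B
A = {6, 8, 9, 11, 12, 16, 17, 23}
B = {1, 5, 18, 21, 26, 28}
Remove from A any elements in B
A \ B = {6, 8, 9, 11, 12, 16, 17, 23}

A \ B = {6, 8, 9, 11, 12, 16, 17, 23}


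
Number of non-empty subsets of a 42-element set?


Total subsets = 2^n = 2^42 = 4398046511104
Non-empty subsets exclude the empty set: 2^n - 1
= 4398046511104 - 1
= 4398046511103

Number of non-empty subsets = 4398046511103


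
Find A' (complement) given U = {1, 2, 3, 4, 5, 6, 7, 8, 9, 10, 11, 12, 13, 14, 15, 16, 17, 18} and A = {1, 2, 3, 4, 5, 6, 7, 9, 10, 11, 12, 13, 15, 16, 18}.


Aᶜ = U \ A = elements in U but not in A
U = {1, 2, 3, 4, 5, 6, 7, 8, 9, 10, 11, 12, 13, 14, 15, 16, 17, 18}
A = {1, 2, 3, 4, 5, 6, 7, 9, 10, 11, 12, 13, 15, 16, 18}
Aᶜ = {8, 14, 17}

Aᶜ = {8, 14, 17}


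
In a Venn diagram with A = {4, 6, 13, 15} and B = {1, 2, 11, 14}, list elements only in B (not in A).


A = {4, 6, 13, 15}
B = {1, 2, 11, 14}
Region: only in B (not in A)
Elements: {1, 2, 11, 14}

Elements only in B (not in A): {1, 2, 11, 14}


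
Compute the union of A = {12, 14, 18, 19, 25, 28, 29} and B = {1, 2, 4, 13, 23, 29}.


A ∪ B = all elements in A or B (or both)
A = {12, 14, 18, 19, 25, 28, 29}
B = {1, 2, 4, 13, 23, 29}
A ∪ B = {1, 2, 4, 12, 13, 14, 18, 19, 23, 25, 28, 29}

A ∪ B = {1, 2, 4, 12, 13, 14, 18, 19, 23, 25, 28, 29}


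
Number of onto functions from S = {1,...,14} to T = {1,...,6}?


n = |S| = 14, k = |T| = 6. Surjections via inclusion-exclusion:
S(n,k) = Σ(-1)^i × C(k,i) × (k-i)^n, i=0 to k
i=0: (-1)^0×C(6,0)×6^14 = 78364164096
i=1: (-1)^1×C(6,1)×5^14 = -36621093750
i=2: (-1)^2×C(6,2)×4^14 = 4026531840
i=3: (-1)^3×C(6,3)×3^14 = -95659380
i=4: (-1)^4×C(6,4)×2^14 = 245760
i=5: (-1)^5×C(6,5)×1^14 = -6
i=6: (-1)^6×C(6,6)×0^14 = 0
Total = 45674188560

Number of surjections = 45674188560


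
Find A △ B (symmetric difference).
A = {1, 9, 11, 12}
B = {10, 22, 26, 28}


A △ B = (A \ B) ∪ (B \ A) = elements in exactly one of A or B
A \ B = {1, 9, 11, 12}
B \ A = {10, 22, 26, 28}
A △ B = {1, 9, 10, 11, 12, 22, 26, 28}

A △ B = {1, 9, 10, 11, 12, 22, 26, 28}


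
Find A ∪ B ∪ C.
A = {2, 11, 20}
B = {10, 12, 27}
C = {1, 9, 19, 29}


A ∪ B = {2, 10, 11, 12, 20, 27}
(A ∪ B) ∪ C = {1, 2, 9, 10, 11, 12, 19, 20, 27, 29}

A ∪ B ∪ C = {1, 2, 9, 10, 11, 12, 19, 20, 27, 29}


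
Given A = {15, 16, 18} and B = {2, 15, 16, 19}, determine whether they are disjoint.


Disjoint means A ∩ B = ∅.
A ∩ B = {15, 16}
A ∩ B ≠ ∅, so A and B are NOT disjoint.

No, A and B are not disjoint (A ∩ B = {15, 16})


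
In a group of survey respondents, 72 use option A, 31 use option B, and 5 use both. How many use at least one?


|A ∪ B| = |A| + |B| - |A ∩ B|
= 72 + 31 - 5
= 98

|A ∪ B| = 98


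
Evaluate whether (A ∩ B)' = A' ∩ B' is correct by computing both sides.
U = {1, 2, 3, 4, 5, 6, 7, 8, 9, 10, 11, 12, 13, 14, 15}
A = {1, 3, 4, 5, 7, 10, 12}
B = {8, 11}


LHS: A ∩ B = ∅
(A ∩ B)' = U \ (A ∩ B) = {1, 2, 3, 4, 5, 6, 7, 8, 9, 10, 11, 12, 13, 14, 15}
A' = {2, 6, 8, 9, 11, 13, 14, 15}, B' = {1, 2, 3, 4, 5, 6, 7, 9, 10, 12, 13, 14, 15}
Claimed RHS: A' ∩ B' = {2, 6, 9, 13, 14, 15}
Identity is INVALID: LHS = {1, 2, 3, 4, 5, 6, 7, 8, 9, 10, 11, 12, 13, 14, 15} but the RHS claimed here equals {2, 6, 9, 13, 14, 15}. The correct form is (A ∩ B)' = A' ∪ B'.

Identity is invalid: (A ∩ B)' = {1, 2, 3, 4, 5, 6, 7, 8, 9, 10, 11, 12, 13, 14, 15} but A' ∩ B' = {2, 6, 9, 13, 14, 15}. The correct De Morgan law is (A ∩ B)' = A' ∪ B'.


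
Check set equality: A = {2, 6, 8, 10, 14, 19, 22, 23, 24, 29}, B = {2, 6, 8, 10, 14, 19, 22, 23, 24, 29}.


Two sets are equal iff they have exactly the same elements.
A = {2, 6, 8, 10, 14, 19, 22, 23, 24, 29}
B = {2, 6, 8, 10, 14, 19, 22, 23, 24, 29}
Same elements → A = B

Yes, A = B


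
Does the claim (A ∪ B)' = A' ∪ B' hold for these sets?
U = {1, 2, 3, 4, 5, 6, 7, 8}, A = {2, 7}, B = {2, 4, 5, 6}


LHS: A ∪ B = {2, 4, 5, 6, 7}
(A ∪ B)' = U \ (A ∪ B) = {1, 3, 8}
A' = {1, 3, 4, 5, 6, 8}, B' = {1, 3, 7, 8}
Claimed RHS: A' ∪ B' = {1, 3, 4, 5, 6, 7, 8}
Identity is INVALID: LHS = {1, 3, 8} but the RHS claimed here equals {1, 3, 4, 5, 6, 7, 8}. The correct form is (A ∪ B)' = A' ∩ B'.

Identity is invalid: (A ∪ B)' = {1, 3, 8} but A' ∪ B' = {1, 3, 4, 5, 6, 7, 8}. The correct De Morgan law is (A ∪ B)' = A' ∩ B'.


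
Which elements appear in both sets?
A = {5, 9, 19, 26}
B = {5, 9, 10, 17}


A ∩ B = elements in both A and B
A = {5, 9, 19, 26}
B = {5, 9, 10, 17}
A ∩ B = {5, 9}

A ∩ B = {5, 9}


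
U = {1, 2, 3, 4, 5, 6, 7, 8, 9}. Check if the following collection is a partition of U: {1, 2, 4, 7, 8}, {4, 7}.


A partition requires: (1) non-empty parts, (2) pairwise disjoint, (3) union = U
Parts: {1, 2, 4, 7, 8}, {4, 7}
Union of parts: {1, 2, 4, 7, 8}
U = {1, 2, 3, 4, 5, 6, 7, 8, 9}
All non-empty? True
Pairwise disjoint? False
Covers U? False

No, not a valid partition


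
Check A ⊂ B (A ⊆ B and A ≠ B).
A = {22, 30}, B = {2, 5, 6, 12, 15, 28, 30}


A ⊂ B requires: A ⊆ B AND A ≠ B.
A ⊆ B? No
A ⊄ B, so A is not a proper subset.

No, A is not a proper subset of B


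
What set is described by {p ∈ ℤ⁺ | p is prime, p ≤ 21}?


Checking each candidate:
Condition: primes ≤ 21
Result = {2, 3, 5, 7, 11, 13, 17, 19}

{2, 3, 5, 7, 11, 13, 17, 19}


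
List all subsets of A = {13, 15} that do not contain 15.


A subset of A that omits 15 is a subset of A \ {15}, so there are 2^(n-1) = 2^1 = 2 of them.
Subsets excluding 15: ∅, {13}

Subsets excluding 15 (2 total): ∅, {13}


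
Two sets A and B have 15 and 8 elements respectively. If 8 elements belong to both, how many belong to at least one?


|A ∪ B| = |A| + |B| - |A ∩ B|
= 15 + 8 - 8
= 15

|A ∪ B| = 15


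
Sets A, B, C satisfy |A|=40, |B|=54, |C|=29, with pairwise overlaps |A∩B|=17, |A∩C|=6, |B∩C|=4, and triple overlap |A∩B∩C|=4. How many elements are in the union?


|A∪B∪C| = |A|+|B|+|C| - |A∩B|-|A∩C|-|B∩C| + |A∩B∩C|
= 40+54+29 - 17-6-4 + 4
= 123 - 27 + 4
= 100

|A ∪ B ∪ C| = 100


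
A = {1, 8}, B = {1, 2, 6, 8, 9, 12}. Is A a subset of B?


A ⊆ B means every element of A is in B.
All elements of A are in B.
So A ⊆ B.

Yes, A ⊆ B


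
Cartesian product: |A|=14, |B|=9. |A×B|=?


|A × B| = |A| × |B|
= 14 × 9
= 126

|A × B| = 126


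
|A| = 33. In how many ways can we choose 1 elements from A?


C(n,k) = n! / (k!(n-k)!)
C(33,1) = 33! / (1!32!)
= 33

C(33,1) = 33


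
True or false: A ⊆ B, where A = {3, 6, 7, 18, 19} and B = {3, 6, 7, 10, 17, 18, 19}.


A ⊆ B means every element of A is in B.
All elements of A are in B.
So A ⊆ B.

Yes, A ⊆ B


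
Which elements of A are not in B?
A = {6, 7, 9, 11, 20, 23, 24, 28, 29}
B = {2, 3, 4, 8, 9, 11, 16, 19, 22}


A \ B = elements in A but not in B
A = {6, 7, 9, 11, 20, 23, 24, 28, 29}
B = {2, 3, 4, 8, 9, 11, 16, 19, 22}
Remove from A any elements in B
A \ B = {6, 7, 20, 23, 24, 28, 29}

A \ B = {6, 7, 20, 23, 24, 28, 29}


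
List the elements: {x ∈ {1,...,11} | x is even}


Checking each candidate:
Condition: even numbers in {1,...,11}
Result = {2, 4, 6, 8, 10}

{2, 4, 6, 8, 10}


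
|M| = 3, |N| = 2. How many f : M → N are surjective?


n = |M| = 3, k = |N| = 2. Surjections via inclusion-exclusion:
S(n,k) = Σ(-1)^i × C(k,i) × (k-i)^n, i=0 to k
i=0: (-1)^0×C(2,0)×2^3 = 8
i=1: (-1)^1×C(2,1)×1^3 = -2
i=2: (-1)^2×C(2,2)×0^3 = 0
Total = 6

Number of surjections = 6


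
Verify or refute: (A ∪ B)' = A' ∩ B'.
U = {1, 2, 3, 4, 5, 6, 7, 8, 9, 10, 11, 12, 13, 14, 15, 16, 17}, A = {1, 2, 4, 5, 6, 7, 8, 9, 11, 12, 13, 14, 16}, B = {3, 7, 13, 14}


LHS: A ∪ B = {1, 2, 3, 4, 5, 6, 7, 8, 9, 11, 12, 13, 14, 16}
(A ∪ B)' = U \ (A ∪ B) = {10, 15, 17}
A' = {3, 10, 15, 17}, B' = {1, 2, 4, 5, 6, 8, 9, 10, 11, 12, 15, 16, 17}
Claimed RHS: A' ∩ B' = {10, 15, 17}
Identity is VALID: LHS = RHS = {10, 15, 17} ✓

Identity is valid. (A ∪ B)' = A' ∩ B' = {10, 15, 17}


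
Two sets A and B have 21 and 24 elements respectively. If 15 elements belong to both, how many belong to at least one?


|A ∪ B| = |A| + |B| - |A ∩ B|
= 21 + 24 - 15
= 30

|A ∪ B| = 30


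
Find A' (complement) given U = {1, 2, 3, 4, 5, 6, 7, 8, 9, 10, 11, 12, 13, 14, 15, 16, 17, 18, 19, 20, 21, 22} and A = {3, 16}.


Aᶜ = U \ A = elements in U but not in A
U = {1, 2, 3, 4, 5, 6, 7, 8, 9, 10, 11, 12, 13, 14, 15, 16, 17, 18, 19, 20, 21, 22}
A = {3, 16}
Aᶜ = {1, 2, 4, 5, 6, 7, 8, 9, 10, 11, 12, 13, 14, 15, 17, 18, 19, 20, 21, 22}

Aᶜ = {1, 2, 4, 5, 6, 7, 8, 9, 10, 11, 12, 13, 14, 15, 17, 18, 19, 20, 21, 22}


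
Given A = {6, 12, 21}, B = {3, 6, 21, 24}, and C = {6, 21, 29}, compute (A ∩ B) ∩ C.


A ∩ B = {6, 21}
(A ∩ B) ∩ C = {6, 21}

A ∩ B ∩ C = {6, 21}


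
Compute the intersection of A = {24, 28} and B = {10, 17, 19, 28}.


A ∩ B = elements in both A and B
A = {24, 28}
B = {10, 17, 19, 28}
A ∩ B = {28}

A ∩ B = {28}


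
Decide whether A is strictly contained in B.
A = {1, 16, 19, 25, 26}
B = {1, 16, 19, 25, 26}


A ⊂ B requires: A ⊆ B AND A ≠ B.
A ⊆ B? Yes
A = B? Yes
A = B, so A is not a PROPER subset.

No, A is not a proper subset of B


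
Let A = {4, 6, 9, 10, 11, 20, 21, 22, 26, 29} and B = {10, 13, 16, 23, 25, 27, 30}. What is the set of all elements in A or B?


A ∪ B = all elements in A or B (or both)
A = {4, 6, 9, 10, 11, 20, 21, 22, 26, 29}
B = {10, 13, 16, 23, 25, 27, 30}
A ∪ B = {4, 6, 9, 10, 11, 13, 16, 20, 21, 22, 23, 25, 26, 27, 29, 30}

A ∪ B = {4, 6, 9, 10, 11, 13, 16, 20, 21, 22, 23, 25, 26, 27, 29, 30}


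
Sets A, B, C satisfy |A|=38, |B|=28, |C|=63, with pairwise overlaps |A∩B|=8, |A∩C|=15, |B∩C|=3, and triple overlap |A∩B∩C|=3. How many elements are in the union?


|A∪B∪C| = |A|+|B|+|C| - |A∩B|-|A∩C|-|B∩C| + |A∩B∩C|
= 38+28+63 - 8-15-3 + 3
= 129 - 26 + 3
= 106

|A ∪ B ∪ C| = 106


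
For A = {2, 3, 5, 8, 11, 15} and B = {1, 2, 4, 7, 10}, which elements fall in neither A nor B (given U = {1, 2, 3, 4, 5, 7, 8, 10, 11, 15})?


A = {2, 3, 5, 8, 11, 15}
B = {1, 2, 4, 7, 10}
Region: in neither A nor B (given U = {1, 2, 3, 4, 5, 7, 8, 10, 11, 15})
Elements: ∅

Elements in neither A nor B (given U = {1, 2, 3, 4, 5, 7, 8, 10, 11, 15}): ∅


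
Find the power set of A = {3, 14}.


|A| = 2, so |P(A)| = 2^2 = 4
Enumerate subsets by cardinality (0 to 2):
∅, {3}, {14}, {3, 14}

P(A) has 4 subsets: ∅, {3}, {14}, {3, 14}


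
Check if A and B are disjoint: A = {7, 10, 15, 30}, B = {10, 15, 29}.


Disjoint means A ∩ B = ∅.
A ∩ B = {10, 15}
A ∩ B ≠ ∅, so A and B are NOT disjoint.

No, A and B are not disjoint (A ∩ B = {10, 15})


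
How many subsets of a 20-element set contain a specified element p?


Subsets of A containing p correspond to subsets of A \ {p}, which has 19 elements.
Count = 2^(n-1) = 2^19
= 524288

Number of subsets containing p = 524288


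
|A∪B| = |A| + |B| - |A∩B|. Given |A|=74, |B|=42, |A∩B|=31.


|A ∪ B| = |A| + |B| - |A ∩ B|
= 74 + 42 - 31
= 85

|A ∪ B| = 85


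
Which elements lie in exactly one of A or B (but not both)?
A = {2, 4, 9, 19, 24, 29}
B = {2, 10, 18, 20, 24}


A △ B = (A \ B) ∪ (B \ A) = elements in exactly one of A or B
A \ B = {4, 9, 19, 29}
B \ A = {10, 18, 20}
A △ B = {4, 9, 10, 18, 19, 20, 29}

A △ B = {4, 9, 10, 18, 19, 20, 29}


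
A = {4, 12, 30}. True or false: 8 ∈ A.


A = {4, 12, 30}
Checking if 8 is in A
8 is not in A → False

8 ∉ A


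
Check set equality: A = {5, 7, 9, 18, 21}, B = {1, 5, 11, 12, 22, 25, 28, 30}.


Two sets are equal iff they have exactly the same elements.
A = {5, 7, 9, 18, 21}
B = {1, 5, 11, 12, 22, 25, 28, 30}
Differences: {1, 7, 9, 11, 12, 18, 21, 22, 25, 28, 30}
A ≠ B

No, A ≠ B


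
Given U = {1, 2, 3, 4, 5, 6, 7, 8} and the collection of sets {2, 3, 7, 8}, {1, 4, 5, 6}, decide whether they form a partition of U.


A partition requires: (1) non-empty parts, (2) pairwise disjoint, (3) union = U
Parts: {2, 3, 7, 8}, {1, 4, 5, 6}
Union of parts: {1, 2, 3, 4, 5, 6, 7, 8}
U = {1, 2, 3, 4, 5, 6, 7, 8}
All non-empty? True
Pairwise disjoint? True
Covers U? True

Yes, valid partition


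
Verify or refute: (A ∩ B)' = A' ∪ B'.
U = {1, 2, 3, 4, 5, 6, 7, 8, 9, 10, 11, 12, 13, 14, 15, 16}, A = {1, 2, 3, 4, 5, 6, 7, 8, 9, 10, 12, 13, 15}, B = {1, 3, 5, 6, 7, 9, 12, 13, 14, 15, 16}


LHS: A ∩ B = {1, 3, 5, 6, 7, 9, 12, 13, 15}
(A ∩ B)' = U \ (A ∩ B) = {2, 4, 8, 10, 11, 14, 16}
A' = {11, 14, 16}, B' = {2, 4, 8, 10, 11}
Claimed RHS: A' ∪ B' = {2, 4, 8, 10, 11, 14, 16}
Identity is VALID: LHS = RHS = {2, 4, 8, 10, 11, 14, 16} ✓

Identity is valid. (A ∩ B)' = A' ∪ B' = {2, 4, 8, 10, 11, 14, 16}


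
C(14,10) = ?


C(n,k) = n! / (k!(n-k)!)
C(14,10) = 14! / (10!4!)
= 1001

C(14,10) = 1001


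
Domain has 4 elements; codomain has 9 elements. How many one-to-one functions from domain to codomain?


An injection sends each of |A| = 4 inputs to a distinct output in B.
# injections = |B|·(|B|-1)·…·(|B|-|A|+1) = 9! / (9 - 4)!
= 9 × 8 × 7 × 6
= 3024

Number of injections = 3024


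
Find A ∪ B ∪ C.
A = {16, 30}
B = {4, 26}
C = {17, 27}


A ∪ B = {4, 16, 26, 30}
(A ∪ B) ∪ C = {4, 16, 17, 26, 27, 30}

A ∪ B ∪ C = {4, 16, 17, 26, 27, 30}


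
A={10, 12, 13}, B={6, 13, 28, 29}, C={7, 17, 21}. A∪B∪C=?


A ∪ B = {6, 10, 12, 13, 28, 29}
(A ∪ B) ∪ C = {6, 7, 10, 12, 13, 17, 21, 28, 29}

A ∪ B ∪ C = {6, 7, 10, 12, 13, 17, 21, 28, 29}


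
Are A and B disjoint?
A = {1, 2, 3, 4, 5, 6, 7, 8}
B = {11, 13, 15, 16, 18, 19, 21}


Disjoint means A ∩ B = ∅.
A ∩ B = ∅
A ∩ B = ∅, so A and B are disjoint.

Yes, A and B are disjoint


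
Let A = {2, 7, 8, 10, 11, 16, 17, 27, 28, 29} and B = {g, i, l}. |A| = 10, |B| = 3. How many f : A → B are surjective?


n = |A| = 10, k = |B| = 3. Surjections via inclusion-exclusion:
S(n,k) = Σ(-1)^i × C(k,i) × (k-i)^n, i=0 to k
i=0: (-1)^0×C(3,0)×3^10 = 59049
i=1: (-1)^1×C(3,1)×2^10 = -3072
i=2: (-1)^2×C(3,2)×1^10 = 3
i=3: (-1)^3×C(3,3)×0^10 = 0
Total = 55980

Number of surjections = 55980


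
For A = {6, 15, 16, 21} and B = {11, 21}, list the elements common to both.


A ∩ B = elements in both A and B
A = {6, 15, 16, 21}
B = {11, 21}
A ∩ B = {21}

A ∩ B = {21}


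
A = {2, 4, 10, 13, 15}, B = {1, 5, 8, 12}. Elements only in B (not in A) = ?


A = {2, 4, 10, 13, 15}
B = {1, 5, 8, 12}
Region: only in B (not in A)
Elements: {1, 5, 8, 12}

Elements only in B (not in A): {1, 5, 8, 12}


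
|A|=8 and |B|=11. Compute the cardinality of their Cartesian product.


|A × B| = |A| × |B|
= 8 × 11
= 88

|A × B| = 88


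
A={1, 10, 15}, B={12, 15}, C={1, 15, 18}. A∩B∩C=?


A ∩ B = {15}
(A ∩ B) ∩ C = {15}

A ∩ B ∩ C = {15}


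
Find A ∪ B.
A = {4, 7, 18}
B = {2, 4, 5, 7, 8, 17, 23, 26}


A ∪ B = all elements in A or B (or both)
A = {4, 7, 18}
B = {2, 4, 5, 7, 8, 17, 23, 26}
A ∪ B = {2, 4, 5, 7, 8, 17, 18, 23, 26}

A ∪ B = {2, 4, 5, 7, 8, 17, 18, 23, 26}


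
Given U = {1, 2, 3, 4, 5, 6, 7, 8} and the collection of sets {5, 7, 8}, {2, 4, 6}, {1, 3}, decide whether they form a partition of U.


A partition requires: (1) non-empty parts, (2) pairwise disjoint, (3) union = U
Parts: {5, 7, 8}, {2, 4, 6}, {1, 3}
Union of parts: {1, 2, 3, 4, 5, 6, 7, 8}
U = {1, 2, 3, 4, 5, 6, 7, 8}
All non-empty? True
Pairwise disjoint? True
Covers U? True

Yes, valid partition


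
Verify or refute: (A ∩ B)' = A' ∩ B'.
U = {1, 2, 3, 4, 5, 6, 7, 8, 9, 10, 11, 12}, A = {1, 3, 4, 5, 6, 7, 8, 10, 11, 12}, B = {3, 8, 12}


LHS: A ∩ B = {3, 8, 12}
(A ∩ B)' = U \ (A ∩ B) = {1, 2, 4, 5, 6, 7, 9, 10, 11}
A' = {2, 9}, B' = {1, 2, 4, 5, 6, 7, 9, 10, 11}
Claimed RHS: A' ∩ B' = {2, 9}
Identity is INVALID: LHS = {1, 2, 4, 5, 6, 7, 9, 10, 11} but the RHS claimed here equals {2, 9}. The correct form is (A ∩ B)' = A' ∪ B'.

Identity is invalid: (A ∩ B)' = {1, 2, 4, 5, 6, 7, 9, 10, 11} but A' ∩ B' = {2, 9}. The correct De Morgan law is (A ∩ B)' = A' ∪ B'.
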